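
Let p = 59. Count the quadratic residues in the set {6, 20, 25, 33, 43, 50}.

2

(6/59) = -1 → non-residue.
(20/59) = +1 → QR.
(25/59) = +1 → QR.
(33/59) = -1 → non-residue.
(43/59) = -1 → non-residue.
(50/59) = -1 → non-residue.
Total quadratic residues among the 6: 2.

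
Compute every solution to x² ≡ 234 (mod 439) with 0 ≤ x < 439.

Since 439 ≡ 3 (mod 4), a square root of 234 is 234^((439+1)/4) = 234^110 mod 439.
Repeated squaring: 234^2≡320, 234^4≡113, 234^8≡38, 234^16≡127, 234^32≡325, 234^64≡265 (mod 439).
234^110 = 234^(64+32+8+4+2) ≡ 371 (mod 439).
Check: 371² = 137641 ≡ 234 (mod 439). The two roots are 68 and 371.

68, 371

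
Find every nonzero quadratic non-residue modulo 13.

Square k = 1,…,6 (k and 13−k give the same square):
1²=1, 2²=4, 3²=9, 4²≡3, 5²≡12, 6²≡10 (mod 13).
The residues are {1, 3, 4, 9, 10, 12}; the non-residues are the remaining 6 nonzero classes.

2,5,6,7,8,11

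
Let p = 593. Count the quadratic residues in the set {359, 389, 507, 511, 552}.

0

(359/593) = -1 → non-residue.
(389/593) = -1 → non-residue.
(507/593) = -1 → non-residue.
(511/593) = -1 → non-residue.
(552/593) = -1 → non-residue.
Total quadratic residues among the 5: 0.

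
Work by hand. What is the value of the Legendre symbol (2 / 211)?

-1

Pull out 2: since 211 ≡ 3 (mod 8), (2/211) = -1.
Reached (1/211) = 1. Collecting the sign flips along the way, the symbol is -1.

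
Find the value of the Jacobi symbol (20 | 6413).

-1

Pull out 2^2: since 6413 ≡ 5 (mod 8), (2/6413) = -1, so (2/6413)^2 = +1.
Reciprocity: 5 ≡ 1 and 6413 ≡ 1 (mod 4), so (5/6413) = +(6413/5).
Reduce top mod 5: now compute (3/5).
Reciprocity: 3 ≡ 3 and 5 ≡ 1 (mod 4), so (3/5) = +(5/3).
Reduce top mod 3: now compute (2/3).
Pull out 2: since 3 ≡ 3 (mod 8), (2/3) = -1.
Reached (1/3) = 1. Collecting the sign flips along the way, the symbol is -1.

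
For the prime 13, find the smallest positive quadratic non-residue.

(2/13) = −1, so 2 is the smallest positive non-residue mod 13.

2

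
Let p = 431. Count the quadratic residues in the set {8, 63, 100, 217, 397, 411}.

4

(8/431) = +1 → QR.
(63/431) = -1 → non-residue.
(100/431) = +1 → QR.
(217/431) = +1 → QR.
(397/431) = +1 → QR.
(411/431) = -1 → non-residue.
Total quadratic residues among the 6: 4.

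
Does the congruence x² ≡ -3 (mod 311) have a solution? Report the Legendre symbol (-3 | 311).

-1

Euler's criterion: (-3/311) ≡ 308^155 (mod 311).
308^2 ≡ 9 (mod 311)
308^4 ≡ 81 (mod 311)
308^8 ≡ 30 (mod 311)
308^16 ≡ 278 (mod 311)
308^32 ≡ 156 (mod 311)
308^64 ≡ 78 (mod 311)
308^128 ≡ 175 (mod 311)
308^155 = 308^(128+16+8+2+1) ≡ 310 (mod 311).
Result is 310 ≡ −1, so (-3/311) = −1.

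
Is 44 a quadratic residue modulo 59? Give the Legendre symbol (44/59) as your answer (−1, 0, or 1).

Pull out 2^2: since 59 ≡ 3 (mod 8), (2/59) = -1, so (2/59)^2 = +1.
Reciprocity: 11 ≡ 3 and 59 ≡ 3 (mod 4), so (11/59) = −(59/11).
Reduce top mod 11: now compute (4/11).
Pull out 2^2: since 11 ≡ 3 (mod 8), (2/11) = -1, so (2/11)^2 = +1.
Reached (1/11) = 1. Collecting the sign flips along the way, the symbol is -1.

-1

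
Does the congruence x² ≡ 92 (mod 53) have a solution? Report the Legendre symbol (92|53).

-1

First reduce: 92 ≡ 39 (mod 53).
Reciprocity: 39 ≡ 3 and 53 ≡ 1 (mod 4), so (39/53) = +(53/39).
Reduce top mod 39: now compute (14/39).
Pull out 2: since 39 ≡ 7 (mod 8), (2/39) = +1.
Reciprocity: 7 ≡ 3 and 39 ≡ 3 (mod 4), so (7/39) = −(39/7).
Reduce top mod 7: now compute (4/7).
Pull out 2^2: since 7 ≡ 7 (mod 8), (2/7) = +1, so (2/7)^2 = +1.
Reached (1/7) = 1. Collecting the sign flips along the way, the symbol is -1.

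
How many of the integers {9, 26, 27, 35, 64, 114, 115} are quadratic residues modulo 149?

5

(9/149) = +1 → QR.
(26/149) = +1 → QR.
(27/149) = -1 → non-residue.
(35/149) = +1 → QR.
(64/149) = +1 → QR.
(114/149) = +1 → QR.
(115/149) = -1 → non-residue.
Total quadratic residues among the 7: 5.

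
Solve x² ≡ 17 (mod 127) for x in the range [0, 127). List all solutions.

12, 115

Since 127 ≡ 3 (mod 4), a square root of 17 is 17^((127+1)/4) = 17^32 mod 127.
Repeated squaring: 17^2≡35, 17^4≡82, 17^8≡120, 17^16≡49, 17^32≡115 (mod 127).
17^32 = 17^(32) ≡ 115 (mod 127).
Check: 115² = 13225 ≡ 17 (mod 127). The two roots are 12 and 115.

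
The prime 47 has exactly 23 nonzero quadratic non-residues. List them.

5, 10, 11, 13, 15, 19, 20, 22, 23, 26, 29, 30, 31, 33, 35, 38, 39, 40, 41, 43, 44, 45, 46

Square k = 1,…,23 (k and 47−k give the same square):
1²=1, 2²=4, 3²=9, 4²=16, 5²=25, 6²=36, 7²≡2, 8²≡17, 9²≡34, 10²≡6, 11²≡27, 12²≡3, 13²≡28, 14²≡8, 15²≡37, 16²≡21, 17²≡7, 18²≡42, 19²≡32, 20²≡24, 21²≡18, 22²≡14, 23²≡12 (mod 47).
The residues are {1, 2, 3, 4, 6, 7, 8, 9, 12, 14, 16, 17, 18, 21, 24, 25, 27, 28, 32, 34, 36, 37, 42}; the non-residues are the remaining 23 nonzero classes.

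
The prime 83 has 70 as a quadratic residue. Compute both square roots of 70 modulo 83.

Since 83 ≡ 3 (mod 4), a square root of 70 is 70^((83+1)/4) = 70^21 mod 83.
Repeated squaring: 70^2≡3, 70^4≡9, 70^8≡81, 70^16≡4 (mod 83).
70^21 = 70^(16+4+1) ≡ 30 (mod 83).
Check: 30² = 900 ≡ 70 (mod 83). The two roots are 30 and 53.

30, 53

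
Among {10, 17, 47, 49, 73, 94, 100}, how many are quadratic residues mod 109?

4

(10/109) = -1 → non-residue.
(17/109) = -1 → non-residue.
(47/109) = -1 → non-residue.
(49/109) = +1 → QR.
(73/109) = +1 → QR.
(94/109) = +1 → QR.
(100/109) = +1 → QR.
Total quadratic residues among the 7: 4.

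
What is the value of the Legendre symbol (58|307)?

1

Pull out 2: since 307 ≡ 3 (mod 8), (2/307) = -1.
Reciprocity: 29 ≡ 1 and 307 ≡ 3 (mod 4), so (29/307) = +(307/29).
Reduce top mod 29: now compute (17/29).
Reciprocity: 17 ≡ 1 and 29 ≡ 1 (mod 4), so (17/29) = +(29/17).
Reduce top mod 17: now compute (12/17).
Pull out 2^2: since 17 ≡ 1 (mod 8), (2/17) = +1, so (2/17)^2 = +1.
Reciprocity: 3 ≡ 3 and 17 ≡ 1 (mod 4), so (3/17) = +(17/3).
Reduce top mod 3: now compute (2/3).
Pull out 2: since 3 ≡ 3 (mod 8), (2/3) = -1.
Reached (1/3) = 1. Collecting the sign flips along the way, the symbol is +1.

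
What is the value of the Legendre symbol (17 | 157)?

Euler's criterion: (17/157) ≡ 17^78 (mod 157).
17^2 ≡ 132 (mod 157)
17^4 ≡ 154 (mod 157)
17^8 ≡ 9 (mod 157)
17^16 ≡ 81 (mod 157)
17^32 ≡ 124 (mod 157)
17^64 ≡ 147 (mod 157)
17^78 = 17^(64+8+4+2) ≡ 1 (mod 157).
Result is 1, so (17/157) = 1.

1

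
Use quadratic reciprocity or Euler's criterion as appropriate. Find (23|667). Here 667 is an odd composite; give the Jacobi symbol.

Reciprocity: 23 ≡ 3 and 667 ≡ 3 (mod 4), so (23/667) = −(667/23).
Reduce top mod 23: now compute (0/23).
Top reduces to 0: gcd > 1, so the symbol is 0.

0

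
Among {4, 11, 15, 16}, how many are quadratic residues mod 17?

3

(4/17) = +1 → QR.
(11/17) = -1 → non-residue.
(15/17) = +1 → QR.
(16/17) = +1 → QR.
Total quadratic residues among the 4: 3.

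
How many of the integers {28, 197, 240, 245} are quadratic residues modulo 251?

4

(28/251) = +1 → QR.
(197/251) = +1 → QR.
(240/251) = +1 → QR.
(245/251) = +1 → QR.
Total quadratic residues among the 4: 4.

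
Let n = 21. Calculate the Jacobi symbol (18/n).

0

Pull out 2: since 21 ≡ 5 (mod 8), (2/21) = -1.
Reciprocity: 9 ≡ 1 and 21 ≡ 1 (mod 4), so (9/21) = +(21/9).
Reduce top mod 9: now compute (3/9).
Reciprocity: 3 ≡ 3 and 9 ≡ 1 (mod 4), so (3/9) = +(9/3).
Reduce top mod 3: now compute (0/3).
Top reduces to 0: gcd > 1, so the symbol is 0.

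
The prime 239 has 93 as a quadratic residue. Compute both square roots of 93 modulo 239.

103, 136

Since 239 ≡ 3 (mod 4), a square root of 93 is 93^((239+1)/4) = 93^60 mod 239.
Repeated squaring: 93^2≡45, 93^4≡113, 93^8≡102, 93^16≡127, 93^32≡116 (mod 239).
93^60 = 93^(32+16+8+4) ≡ 136 (mod 239).
Check: 136² = 18496 ≡ 93 (mod 239). The two roots are 103 and 136.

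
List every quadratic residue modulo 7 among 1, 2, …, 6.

Square k = 1,…,3 (k and 7−k give the same square):
1²=1, 2²=4, 3²≡2 (mod 7).
So the quadratic residues mod 7 are {1, 2, 4}.

1 2 4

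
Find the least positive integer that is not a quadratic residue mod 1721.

3

(2/1721) = +1, so 2 is a residue.
(3/1721) = −1, so 3 is the smallest positive non-residue mod 1721.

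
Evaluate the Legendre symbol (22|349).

1

Pull out 2: since 349 ≡ 5 (mod 8), (2/349) = -1.
Reciprocity: 11 ≡ 3 and 349 ≡ 1 (mod 4), so (11/349) = +(349/11).
Reduce top mod 11: now compute (8/11).
Pull out 2^3: since 11 ≡ 3 (mod 8), (2/11) = -1, so (2/11)^3 = -1.
Reached (1/11) = 1. Collecting the sign flips along the way, the symbol is +1.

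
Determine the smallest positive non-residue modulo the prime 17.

3

(2/17) = +1, so 2 is a residue.
(3/17) = −1, so 3 is the smallest positive non-residue mod 17.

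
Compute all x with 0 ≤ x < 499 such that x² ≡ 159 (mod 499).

Since 499 ≡ 3 (mod 4), a square root of 159 is 159^((499+1)/4) = 159^125 mod 499.
Repeated squaring: 159^2≡331, 159^4≡280, 159^8≡57, 159^16≡255, 159^32≡155, 159^64≡73 (mod 499).
159^125 = 159^(64+32+16+8+4+1) ≡ 123 (mod 499).
Check: 123² = 15129 ≡ 159 (mod 499). The two roots are 123 and 376.

123, 376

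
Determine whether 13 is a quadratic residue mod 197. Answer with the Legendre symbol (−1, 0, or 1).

-1

Reciprocity: 13 ≡ 1 and 197 ≡ 1 (mod 4), so (13/197) = +(197/13).
Reduce top mod 13: now compute (2/13).
Pull out 2: since 13 ≡ 5 (mod 8), (2/13) = -1.
Reached (1/13) = 1. Collecting the sign flips along the way, the symbol is -1.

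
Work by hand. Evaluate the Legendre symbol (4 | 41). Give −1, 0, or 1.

1

Pull out 2^2: since 41 ≡ 1 (mod 8), (2/41) = +1, so (2/41)^2 = +1.
Reached (1/41) = 1. Collecting the sign flips along the way, the symbol is +1.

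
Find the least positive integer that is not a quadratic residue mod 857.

(2/857) = +1, so 2 is a residue.
(3/857) = −1, so 3 is the smallest positive non-residue mod 857.

3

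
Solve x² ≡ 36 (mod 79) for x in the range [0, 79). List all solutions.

Since 79 ≡ 3 (mod 4), a square root of 36 is 36^((79+1)/4) = 36^20 mod 79.
Repeated squaring: 36^2≡32, 36^4≡76, 36^8≡9, 36^16≡2 (mod 79).
36^20 = 36^(16+4) ≡ 73 (mod 79).
Check: 73² = 5329 ≡ 36 (mod 79). The two roots are 6 and 73.

6, 73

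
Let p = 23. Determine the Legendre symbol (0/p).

Top reduces to 0: gcd > 1, so the symbol is 0.

0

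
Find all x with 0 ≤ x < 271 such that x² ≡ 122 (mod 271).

78, 193

Since 271 ≡ 3 (mod 4), a square root of 122 is 122^((271+1)/4) = 122^68 mod 271.
Repeated squaring: 122^2≡250, 122^4≡170, 122^8≡174, 122^16≡195, 122^32≡85, 122^64≡179 (mod 271).
122^68 = 122^(64+4) ≡ 78 (mod 271).
Check: 78² = 6084 ≡ 122 (mod 271). The two roots are 78 and 193.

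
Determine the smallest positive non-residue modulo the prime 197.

(2/197) = −1, so 2 is the smallest positive non-residue mod 197.

2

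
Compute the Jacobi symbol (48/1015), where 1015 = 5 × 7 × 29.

Pull out 2^4: since 1015 ≡ 7 (mod 8), (2/1015) = +1, so (2/1015)^4 = +1.
Reciprocity: 3 ≡ 3 and 1015 ≡ 3 (mod 4), so (3/1015) = −(1015/3).
Reduce top mod 3: now compute (1/3).
Reached (1/3) = 1. Collecting the sign flips along the way, the symbol is -1.

-1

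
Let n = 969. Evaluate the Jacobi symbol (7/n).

-1

Reciprocity: 7 ≡ 3 and 969 ≡ 1 (mod 4), so (7/969) = +(969/7).
Reduce top mod 7: now compute (3/7).
Reciprocity: 3 ≡ 3 and 7 ≡ 3 (mod 4), so (3/7) = −(7/3).
Reduce top mod 3: now compute (1/3).
Reached (1/3) = 1. Collecting the sign flips along the way, the symbol is -1.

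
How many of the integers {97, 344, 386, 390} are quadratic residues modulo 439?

0

(97/439) = -1 → non-residue.
(344/439) = -1 → non-residue.
(386/439) = -1 → non-residue.
(390/439) = -1 → non-residue.
Total quadratic residues among the 4: 0.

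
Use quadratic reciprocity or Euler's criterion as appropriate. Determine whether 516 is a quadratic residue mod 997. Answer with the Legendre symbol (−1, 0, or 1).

-1

Pull out 2^2: since 997 ≡ 5 (mod 8), (2/997) = -1, so (2/997)^2 = +1.
Reciprocity: 129 ≡ 1 and 997 ≡ 1 (mod 4), so (129/997) = +(997/129).
Reduce top mod 129: now compute (94/129).
Pull out 2: since 129 ≡ 1 (mod 8), (2/129) = +1.
Reciprocity: 47 ≡ 3 and 129 ≡ 1 (mod 4), so (47/129) = +(129/47).
Reduce top mod 47: now compute (35/47).
Reciprocity: 35 ≡ 3 and 47 ≡ 3 (mod 4), so (35/47) = −(47/35).
Reduce top mod 35: now compute (12/35).
Pull out 2^2: since 35 ≡ 3 (mod 8), (2/35) = -1, so (2/35)^2 = +1.
Reciprocity: 3 ≡ 3 and 35 ≡ 3 (mod 4), so (3/35) = −(35/3).
Reduce top mod 3: now compute (2/3).
Pull out 2: since 3 ≡ 3 (mod 8), (2/3) = -1.
Reached (1/3) = 1. Collecting the sign flips along the way, the symbol is -1.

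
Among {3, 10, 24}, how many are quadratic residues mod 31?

(3/31) = -1 → non-residue.
(10/31) = +1 → QR.
(24/31) = -1 → non-residue.
Total quadratic residues among the 3: 1.

1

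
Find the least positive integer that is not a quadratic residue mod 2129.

(2/2129) = +1, so 2 is a residue.
(3/2129) = −1, so 3 is the smallest positive non-residue mod 2129.

3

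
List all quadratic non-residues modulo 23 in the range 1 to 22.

5, 7, 10, 11, 14, 15, 17, 19, 20, 21, 22

Square k = 1,…,11 (k and 23−k give the same square):
1²=1, 2²=4, 3²=9, 4²=16, 5²≡2, 6²≡13, 7²≡3, 8²≡18, 9²≡12, 10²≡8, 11²≡6 (mod 23).
The residues are {1, 2, 3, 4, 6, 8, 9, 12, 13, 16, 18}; the non-residues are the remaining 11 nonzero classes.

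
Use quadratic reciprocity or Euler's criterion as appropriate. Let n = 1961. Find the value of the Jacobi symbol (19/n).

1

Reciprocity: 19 ≡ 3 and 1961 ≡ 1 (mod 4), so (19/1961) = +(1961/19).
Reduce top mod 19: now compute (4/19).
Pull out 2^2: since 19 ≡ 3 (mod 8), (2/19) = -1, so (2/19)^2 = +1.
Reached (1/19) = 1. Collecting the sign flips along the way, the symbol is +1.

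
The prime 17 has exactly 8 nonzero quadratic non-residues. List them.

3, 5, 6, 7, 10, 11, 12, 14

Square k = 1,…,8 (k and 17−k give the same square):
1²=1, 2²=4, 3²=9, 4²=16, 5²≡8, 6²≡2, 7²≡15, 8²≡13 (mod 17).
The residues are {1, 2, 4, 8, 9, 13, 15, 16}; the non-residues are the remaining 8 nonzero classes.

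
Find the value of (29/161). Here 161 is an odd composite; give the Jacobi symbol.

1

Reciprocity: 29 ≡ 1 and 161 ≡ 1 (mod 4), so (29/161) = +(161/29).
Reduce top mod 29: now compute (16/29).
Pull out 2^4: since 29 ≡ 5 (mod 8), (2/29) = -1, so (2/29)^4 = +1.
Reached (1/29) = 1. Collecting the sign flips along the way, the symbol is +1.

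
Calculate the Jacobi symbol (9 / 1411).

Reciprocity: 9 ≡ 1 and 1411 ≡ 3 (mod 4), so (9/1411) = +(1411/9).
Reduce top mod 9: now compute (7/9).
Reciprocity: 7 ≡ 3 and 9 ≡ 1 (mod 4), so (7/9) = +(9/7).
Reduce top mod 7: now compute (2/7).
Pull out 2: since 7 ≡ 7 (mod 8), (2/7) = +1.
Reached (1/7) = 1. Collecting the sign flips along the way, the symbol is +1.

1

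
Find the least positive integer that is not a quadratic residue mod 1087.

(2/1087) = +1, so 2 is a residue.
(3/1087) = −1, so 3 is the smallest positive non-residue mod 1087.

3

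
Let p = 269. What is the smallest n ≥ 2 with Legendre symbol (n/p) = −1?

(2/269) = −1, so 2 is the smallest positive non-residue mod 269.

2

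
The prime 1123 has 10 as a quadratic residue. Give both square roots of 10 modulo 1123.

Since 1123 ≡ 3 (mod 4), a square root of 10 is 10^((1123+1)/4) = 10^281 mod 1123.
Repeated squaring: 10^2≡100, 10^4≡1016, 10^8≡219, 10^16≡795, 10^32≡899, 10^64≡764, 10^128≡859, 10^256≡70 (mod 1123).
10^281 = 10^(256+16+8+1) ≡ 1048 (mod 1123).
Check: 1048² = 1098304 ≡ 10 (mod 1123). The two roots are 75 and 1048.

75, 1048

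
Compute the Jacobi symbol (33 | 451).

Reciprocity: 33 ≡ 1 and 451 ≡ 3 (mod 4), so (33/451) = +(451/33).
Reduce top mod 33: now compute (22/33).
Pull out 2: since 33 ≡ 1 (mod 8), (2/33) = +1.
Reciprocity: 11 ≡ 3 and 33 ≡ 1 (mod 4), so (11/33) = +(33/11).
Reduce top mod 11: now compute (0/11).
Top reduces to 0: gcd > 1, so the symbol is 0.

0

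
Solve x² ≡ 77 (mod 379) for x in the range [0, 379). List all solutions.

Since 379 ≡ 3 (mod 4), a square root of 77 is 77^((379+1)/4) = 77^95 mod 379.
Repeated squaring: 77^2≡244, 77^4≡33, 77^8≡331, 77^16≡30, 77^32≡142, 77^64≡77 (mod 379).
77^95 = 77^(64+16+8+4+2+1) ≡ 142 (mod 379).
Check: 142² = 20164 ≡ 77 (mod 379). The two roots are 142 and 237.

142, 237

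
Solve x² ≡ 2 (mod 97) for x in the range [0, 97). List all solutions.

97 ≡ 1 (mod 4), so we find a root by search.
Trying successive values, 14² = 196 ≡ 2 (mod 97). The other root is 97 − 14 = 83.

14, 83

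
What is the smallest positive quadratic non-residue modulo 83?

(2/83) = −1, so 2 is the smallest positive non-residue mod 83.

2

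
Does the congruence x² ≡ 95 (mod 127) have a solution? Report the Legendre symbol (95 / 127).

Reciprocity: 95 ≡ 3 and 127 ≡ 3 (mod 4), so (95/127) = −(127/95).
Reduce top mod 95: now compute (32/95).
Pull out 2^5: since 95 ≡ 7 (mod 8), (2/95) = +1, so (2/95)^5 = +1.
Reached (1/95) = 1. Collecting the sign flips along the way, the symbol is -1.

-1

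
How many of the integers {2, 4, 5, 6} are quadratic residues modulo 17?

(2/17) = +1 → QR.
(4/17) = +1 → QR.
(5/17) = -1 → non-residue.
(6/17) = -1 → non-residue.
Total quadratic residues among the 4: 2.

2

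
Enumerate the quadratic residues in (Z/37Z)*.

1, 3, 4, 7, 9, 10, 11, 12, 16, 21, 25, 26, 27, 28, 30, 33, 34, 36

Square k = 1,…,18 (k and 37−k give the same square):
1²=1, 2²=4, 3²=9, 4²=16, 5²=25, 6²=36, 7²≡12, 8²≡27, 9²≡7, 10²≡26, 11²≡10, 12²≡33, 13²≡21, 14²≡11, 15²≡3, 16²≡34, 17²≡30, 18²≡28 (mod 37).
So the quadratic residues mod 37 are {1, 3, 4, 7, 9, 10, 11, 12, 16, 21, 25, 26, 27, 28, 30, 33, 34, 36}.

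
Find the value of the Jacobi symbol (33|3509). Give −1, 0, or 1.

Reciprocity: 33 ≡ 1 and 3509 ≡ 1 (mod 4), so (33/3509) = +(3509/33).
Reduce top mod 33: now compute (11/33).
Reciprocity: 11 ≡ 3 and 33 ≡ 1 (mod 4), so (11/33) = +(33/11).
Reduce top mod 11: now compute (0/11).
Top reduces to 0: gcd > 1, so the symbol is 0.

0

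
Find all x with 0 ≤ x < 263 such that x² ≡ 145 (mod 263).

Since 263 ≡ 3 (mod 4), a square root of 145 is 145^((263+1)/4) = 145^66 mod 263.
Repeated squaring: 145^2≡248, 145^4≡225, 145^8≡129, 145^16≡72, 145^32≡187, 145^64≡253 (mod 263).
145^66 = 145^(64+2) ≡ 150 (mod 263).
Check: 150² = 22500 ≡ 145 (mod 263). The two roots are 113 and 150.

113, 150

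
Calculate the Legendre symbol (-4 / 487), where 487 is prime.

-1

Euler's criterion: (-4/487) ≡ 483^243 (mod 487).
483^2 ≡ 16 (mod 487)
483^4 ≡ 256 (mod 487)
483^8 ≡ 278 (mod 487)
483^16 ≡ 338 (mod 487)
483^32 ≡ 286 (mod 487)
483^64 ≡ 467 (mod 487)
483^128 ≡ 400 (mod 487)
483^243 = 483^(128+64+32+16+2+1) ≡ 486 (mod 487).
Result is 486 ≡ −1, so (-4/487) = −1.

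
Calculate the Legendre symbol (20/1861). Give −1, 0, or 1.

Pull out 2^2: since 1861 ≡ 5 (mod 8), (2/1861) = -1, so (2/1861)^2 = +1.
Reciprocity: 5 ≡ 1 and 1861 ≡ 1 (mod 4), so (5/1861) = +(1861/5).
Reduce top mod 5: now compute (1/5).
Reached (1/5) = 1. Collecting the sign flips along the way, the symbol is +1.

1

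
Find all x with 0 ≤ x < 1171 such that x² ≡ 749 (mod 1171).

499, 672

Since 1171 ≡ 3 (mod 4), a square root of 749 is 749^((1171+1)/4) = 749^293 mod 1171.
Repeated squaring: 749^2≡92, 749^4≡267, 749^8≡1029, 749^16≡257, 749^32≡473, 749^64≡68, 749^128≡1111, 749^256≡87 (mod 1171).
749^293 = 749^(256+32+4+1) ≡ 499 (mod 1171).
Check: 499² = 249001 ≡ 749 (mod 1171). The two roots are 499 and 672.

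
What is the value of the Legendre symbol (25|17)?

1

First reduce: 25 ≡ 8 (mod 17).
Pull out 2^3: since 17 ≡ 1 (mod 8), (2/17) = +1, so (2/17)^3 = +1.
Reached (1/17) = 1. Collecting the sign flips along the way, the symbol is +1.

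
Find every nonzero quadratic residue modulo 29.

Square k = 1,…,14 (k and 29−k give the same square):
1²=1, 2²=4, 3²=9, 4²=16, 5²=25, 6²≡7, 7²≡20, 8²≡6, 9²≡23, 10²≡13, 11²≡5, 12²≡28, 13²≡24, 14²≡22 (mod 29).
So the quadratic residues mod 29 are {1, 4, 5, 6, 7, 9, 13, 16, 20, 22, 23, 24, 25, 28}.

1,4,5,6,7,9,13,16,20,22,23,24,25,28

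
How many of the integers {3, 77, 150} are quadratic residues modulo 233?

0

(3/233) = -1 → non-residue.
(77/233) = -1 → non-residue.
(150/233) = -1 → non-residue.
Total quadratic residues among the 3: 0.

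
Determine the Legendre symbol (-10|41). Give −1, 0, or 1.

Euler's criterion: (-10/41) ≡ 31^20 (mod 41).
31^2 ≡ 18 (mod 41)
31^4 ≡ 37 (mod 41)
31^8 ≡ 16 (mod 41)
31^16 ≡ 10 (mod 41)
31^20 = 31^(16+4) ≡ 1 (mod 41).
Result is 1, so (-10/41) = 1.

1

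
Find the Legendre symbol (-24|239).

-1

Euler's criterion: (-24/239) ≡ 215^119 (mod 239).
215^2 ≡ 98 (mod 239)
215^4 ≡ 44 (mod 239)
215^8 ≡ 24 (mod 239)
215^16 ≡ 98 (mod 239)
215^32 ≡ 44 (mod 239)
215^64 ≡ 24 (mod 239)
215^119 = 215^(64+32+16+4+2+1) ≡ 238 (mod 239).
Result is 238 ≡ −1, so (-24/239) = −1.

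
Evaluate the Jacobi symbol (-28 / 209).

-1

First reduce: -28 ≡ 181 (mod 209).
Reciprocity: 181 ≡ 1 and 209 ≡ 1 (mod 4), so (181/209) = +(209/181).
Reduce top mod 181: now compute (28/181).
Pull out 2^2: since 181 ≡ 5 (mod 8), (2/181) = -1, so (2/181)^2 = +1.
Reciprocity: 7 ≡ 3 and 181 ≡ 1 (mod 4), so (7/181) = +(181/7).
Reduce top mod 7: now compute (6/7).
Pull out 2: since 7 ≡ 7 (mod 8), (2/7) = +1.
Reciprocity: 3 ≡ 3 and 7 ≡ 3 (mod 4), so (3/7) = −(7/3).
Reduce top mod 3: now compute (1/3).
Reached (1/3) = 1. Collecting the sign flips along the way, the symbol is -1.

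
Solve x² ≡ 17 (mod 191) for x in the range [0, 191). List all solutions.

Since 191 ≡ 3 (mod 4), a square root of 17 is 17^((191+1)/4) = 17^48 mod 191.
Repeated squaring: 17^2≡98, 17^4≡54, 17^8≡51, 17^16≡118, 17^32≡172 (mod 191).
17^48 = 17^(32+16) ≡ 50 (mod 191).
Check: 50² = 2500 ≡ 17 (mod 191). The two roots are 50 and 141.

50, 141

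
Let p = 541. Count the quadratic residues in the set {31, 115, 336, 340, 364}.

(31/541) = +1 → QR.
(115/541) = +1 → QR.
(336/541) = +1 → QR.
(340/541) = -1 → non-residue.
(364/541) = -1 → non-residue.
Total quadratic residues among the 5: 3.

3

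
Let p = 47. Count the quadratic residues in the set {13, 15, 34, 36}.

(13/47) = -1 → non-residue.
(15/47) = -1 → non-residue.
(34/47) = +1 → QR.
(36/47) = +1 → QR.
Total quadratic residues among the 4: 2.

2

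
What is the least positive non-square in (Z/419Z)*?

2

(2/419) = −1, so 2 is the smallest positive non-residue mod 419.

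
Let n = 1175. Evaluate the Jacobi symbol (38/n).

-1

Pull out 2: since 1175 ≡ 7 (mod 8), (2/1175) = +1.
Reciprocity: 19 ≡ 3 and 1175 ≡ 3 (mod 4), so (19/1175) = −(1175/19).
Reduce top mod 19: now compute (16/19).
Pull out 2^4: since 19 ≡ 3 (mod 8), (2/19) = -1, so (2/19)^4 = +1.
Reached (1/19) = 1. Collecting the sign flips along the way, the symbol is -1.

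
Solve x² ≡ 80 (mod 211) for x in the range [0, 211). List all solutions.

Since 211 ≡ 3 (mod 4), a square root of 80 is 80^((211+1)/4) = 80^53 mod 211.
Repeated squaring: 80^2≡70, 80^4≡47, 80^8≡99, 80^16≡95, 80^32≡163 (mod 211).
80^53 = 80^(32+16+4+1) ≡ 49 (mod 211).
Check: 49² = 2401 ≡ 80 (mod 211). The two roots are 49 and 162.

49, 162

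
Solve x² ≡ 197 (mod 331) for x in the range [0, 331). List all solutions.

39, 292

Since 331 ≡ 3 (mod 4), a square root of 197 is 197^((331+1)/4) = 197^83 mod 331.
Repeated squaring: 197^2≡82, 197^4≡104, 197^8≡224, 197^16≡195, 197^32≡291, 197^64≡276 (mod 331).
197^83 = 197^(64+16+2+1) ≡ 39 (mod 331).
Check: 39² = 1521 ≡ 197 (mod 331). The two roots are 39 and 292.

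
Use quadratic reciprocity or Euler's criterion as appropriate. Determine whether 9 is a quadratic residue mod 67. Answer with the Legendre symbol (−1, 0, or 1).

Reciprocity: 9 ≡ 1 and 67 ≡ 3 (mod 4), so (9/67) = +(67/9).
Reduce top mod 9: now compute (4/9).
Pull out 2^2: since 9 ≡ 1 (mod 8), (2/9) = +1, so (2/9)^2 = +1.
Reached (1/9) = 1. Collecting the sign flips along the way, the symbol is +1.

1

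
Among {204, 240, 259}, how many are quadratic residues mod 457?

1

(204/457) = +1 → QR.
(240/457) = -1 → non-residue.
(259/457) = -1 → non-residue.
Total quadratic residues among the 3: 1.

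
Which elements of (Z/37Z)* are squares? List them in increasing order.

1,3,4,7,9,10,11,12,16,21,25,26,27,28,30,33,34,36

Square k = 1,…,18 (k and 37−k give the same square):
1²=1, 2²=4, 3²=9, 4²=16, 5²=25, 6²=36, 7²≡12, 8²≡27, 9²≡7, 10²≡26, 11²≡10, 12²≡33, 13²≡21, 14²≡11, 15²≡3, 16²≡34, 17²≡30, 18²≡28 (mod 37).
So the quadratic residues mod 37 are {1, 3, 4, 7, 9, 10, 11, 12, 16, 21, 25, 26, 27, 28, 30, 33, 34, 36}.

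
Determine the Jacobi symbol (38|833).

Pull out 2: since 833 ≡ 1 (mod 8), (2/833) = +1.
Reciprocity: 19 ≡ 3 and 833 ≡ 1 (mod 4), so (19/833) = +(833/19).
Reduce top mod 19: now compute (16/19).
Pull out 2^4: since 19 ≡ 3 (mod 8), (2/19) = -1, so (2/19)^4 = +1.
Reached (1/19) = 1. Collecting the sign flips along the way, the symbol is +1.

1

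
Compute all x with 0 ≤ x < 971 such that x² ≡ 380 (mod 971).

234, 737

Since 971 ≡ 3 (mod 4), a square root of 380 is 380^((971+1)/4) = 380^243 mod 971.
Repeated squaring: 380^2≡692, 380^4≡161, 380^8≡675, 380^16≡226, 380^32≡584, 380^64≡235, 380^128≡849 (mod 971).
380^243 = 380^(128+64+32+16+2+1) ≡ 737 (mod 971).
Check: 737² = 543169 ≡ 380 (mod 971). The two roots are 234 and 737.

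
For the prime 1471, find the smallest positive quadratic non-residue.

3

(2/1471) = +1, so 2 is a residue.
(3/1471) = −1, so 3 is the smallest positive non-residue mod 1471.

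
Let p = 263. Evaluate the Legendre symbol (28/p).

Pull out 2^2: since 263 ≡ 7 (mod 8), (2/263) = +1, so (2/263)^2 = +1.
Reciprocity: 7 ≡ 3 and 263 ≡ 3 (mod 4), so (7/263) = −(263/7).
Reduce top mod 7: now compute (4/7).
Pull out 2^2: since 7 ≡ 7 (mod 8), (2/7) = +1, so (2/7)^2 = +1.
Reached (1/7) = 1. Collecting the sign flips along the way, the symbol is -1.

-1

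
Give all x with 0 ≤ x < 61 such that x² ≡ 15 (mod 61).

61 ≡ 1 (mod 4), so we find a root by search.
Trying successive values, 25² = 625 ≡ 15 (mod 61). The other root is 61 − 25 = 36.

25, 36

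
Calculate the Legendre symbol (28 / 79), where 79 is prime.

-1

Euler's criterion: (28/79) ≡ 28^39 (mod 79).
28^2 ≡ 73 (mod 79)
28^4 ≡ 36 (mod 79)
28^8 ≡ 32 (mod 79)
28^16 ≡ 76 (mod 79)
28^32 ≡ 9 (mod 79)
28^39 = 28^(32+4+2+1) ≡ 78 (mod 79).
Result is 78 ≡ −1, so (28/79) = −1.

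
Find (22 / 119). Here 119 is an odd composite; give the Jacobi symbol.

-1

Pull out 2: since 119 ≡ 7 (mod 8), (2/119) = +1.
Reciprocity: 11 ≡ 3 and 119 ≡ 3 (mod 4), so (11/119) = −(119/11).
Reduce top mod 11: now compute (9/11).
Reciprocity: 9 ≡ 1 and 11 ≡ 3 (mod 4), so (9/11) = +(11/9).
Reduce top mod 9: now compute (2/9).
Pull out 2: since 9 ≡ 1 (mod 8), (2/9) = +1.
Reached (1/9) = 1. Collecting the sign flips along the way, the symbol is -1.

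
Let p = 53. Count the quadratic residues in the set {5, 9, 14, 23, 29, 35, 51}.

2

(5/53) = -1 → non-residue.
(9/53) = +1 → QR.
(14/53) = -1 → non-residue.
(23/53) = -1 → non-residue.
(29/53) = +1 → QR.
(35/53) = -1 → non-residue.
(51/53) = -1 → non-residue.
Total quadratic residues among the 7: 2.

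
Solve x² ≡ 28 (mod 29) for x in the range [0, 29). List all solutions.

12, 17

29 ≡ 1 (mod 4), so we find a root by search.
Trying successive values, 12² = 144 ≡ 28 (mod 29). The other root is 29 − 12 = 17.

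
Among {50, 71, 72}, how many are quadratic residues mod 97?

(50/97) = +1 → QR.
(71/97) = -1 → non-residue.
(72/97) = +1 → QR.
Total quadratic residues among the 3: 2.

2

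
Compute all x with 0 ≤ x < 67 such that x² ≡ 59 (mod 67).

27, 40

Since 67 ≡ 3 (mod 4), a square root of 59 is 59^((67+1)/4) = 59^17 mod 67.
Repeated squaring: 59^2≡64, 59^4≡9, 59^8≡14, 59^16≡62 (mod 67).
59^17 = 59^(16+1) ≡ 40 (mod 67).
Check: 40² = 1600 ≡ 59 (mod 67). The two roots are 27 and 40.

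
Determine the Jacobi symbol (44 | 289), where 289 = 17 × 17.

1

Pull out 2^2: since 289 ≡ 1 (mod 8), (2/289) = +1, so (2/289)^2 = +1.
Reciprocity: 11 ≡ 3 and 289 ≡ 1 (mod 4), so (11/289) = +(289/11).
Reduce top mod 11: now compute (3/11).
Reciprocity: 3 ≡ 3 and 11 ≡ 3 (mod 4), so (3/11) = −(11/3).
Reduce top mod 3: now compute (2/3).
Pull out 2: since 3 ≡ 3 (mod 8), (2/3) = -1.
Reached (1/3) = 1. Collecting the sign flips along the way, the symbol is +1.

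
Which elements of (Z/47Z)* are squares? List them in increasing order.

Square k = 1,…,23 (k and 47−k give the same square):
1²=1, 2²=4, 3²=9, 4²=16, 5²=25, 6²=36, 7²≡2, 8²≡17, 9²≡34, 10²≡6, 11²≡27, 12²≡3, 13²≡28, 14²≡8, 15²≡37, 16²≡21, 17²≡7, 18²≡42, 19²≡32, 20²≡24, 21²≡18, 22²≡14, 23²≡12 (mod 47).
So the quadratic residues mod 47 are {1, 2, 3, 4, 6, 7, 8, 9, 12, 14, 16, 17, 18, 21, 24, 25, 27, 28, 32, 34, 36, 37, 42}.

1 2 3 4 6 7 8 9 12 14 16 17 18 21 24 25 27 28 32 34 36 37 42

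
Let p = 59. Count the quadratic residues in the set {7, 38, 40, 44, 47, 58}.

(7/59) = +1 → QR.
(38/59) = -1 → non-residue.
(40/59) = -1 → non-residue.
(44/59) = -1 → non-residue.
(47/59) = -1 → non-residue.
(58/59) = -1 → non-residue.
Total quadratic residues among the 6: 1.

1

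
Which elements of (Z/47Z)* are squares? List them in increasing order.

1, 2, 3, 4, 6, 7, 8, 9, 12, 14, 16, 17, 18, 21, 24, 25, 27, 28, 32, 34, 36, 37, 42

Square k = 1,…,23 (k and 47−k give the same square):
1²=1, 2²=4, 3²=9, 4²=16, 5²=25, 6²=36, 7²≡2, 8²≡17, 9²≡34, 10²≡6, 11²≡27, 12²≡3, 13²≡28, 14²≡8, 15²≡37, 16²≡21, 17²≡7, 18²≡42, 19²≡32, 20²≡24, 21²≡18, 22²≡14, 23²≡12 (mod 47).
So the quadratic residues mod 47 are {1, 2, 3, 4, 6, 7, 8, 9, 12, 14, 16, 17, 18, 21, 24, 25, 27, 28, 32, 34, 36, 37, 42}.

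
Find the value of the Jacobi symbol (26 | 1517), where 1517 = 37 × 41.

-1

Pull out 2: since 1517 ≡ 5 (mod 8), (2/1517) = -1.
Reciprocity: 13 ≡ 1 and 1517 ≡ 1 (mod 4), so (13/1517) = +(1517/13).
Reduce top mod 13: now compute (9/13).
Reciprocity: 9 ≡ 1 and 13 ≡ 1 (mod 4), so (9/13) = +(13/9).
Reduce top mod 9: now compute (4/9).
Pull out 2^2: since 9 ≡ 1 (mod 8), (2/9) = +1, so (2/9)^2 = +1.
Reached (1/9) = 1. Collecting the sign flips along the way, the symbol is -1.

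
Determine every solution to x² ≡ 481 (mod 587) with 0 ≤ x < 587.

164, 423

Since 587 ≡ 3 (mod 4), a square root of 481 is 481^((587+1)/4) = 481^147 mod 587.
Repeated squaring: 481^2≡83, 481^4≡432, 481^8≡545, 481^16≡3, 481^32≡9, 481^64≡81, 481^128≡104 (mod 587).
481^147 = 481^(128+16+2+1) ≡ 423 (mod 587).
Check: 423² = 178929 ≡ 481 (mod 587). The two roots are 164 and 423.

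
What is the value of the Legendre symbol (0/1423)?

0

Top reduces to 0: gcd > 1, so the symbol is 0.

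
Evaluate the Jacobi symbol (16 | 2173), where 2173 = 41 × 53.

1

Pull out 2^4: since 2173 ≡ 5 (mod 8), (2/2173) = -1, so (2/2173)^4 = +1.
Reached (1/2173) = 1. Collecting the sign flips along the way, the symbol is +1.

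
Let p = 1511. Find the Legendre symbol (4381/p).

First reduce: 4381 ≡ 1359 (mod 1511).
Reciprocity: 1359 ≡ 3 and 1511 ≡ 3 (mod 4), so (1359/1511) = −(1511/1359).
Reduce top mod 1359: now compute (152/1359).
Pull out 2^3: since 1359 ≡ 7 (mod 8), (2/1359) = +1, so (2/1359)^3 = +1.
Reciprocity: 19 ≡ 3 and 1359 ≡ 3 (mod 4), so (19/1359) = −(1359/19).
Reduce top mod 19: now compute (10/19).
Pull out 2: since 19 ≡ 3 (mod 8), (2/19) = -1.
Reciprocity: 5 ≡ 1 and 19 ≡ 3 (mod 4), so (5/19) = +(19/5).
Reduce top mod 5: now compute (4/5).
Pull out 2^2: since 5 ≡ 5 (mod 8), (2/5) = -1, so (2/5)^2 = +1.
Reached (1/5) = 1. Collecting the sign flips along the way, the symbol is -1.

-1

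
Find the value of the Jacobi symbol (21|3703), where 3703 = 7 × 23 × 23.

0

Reciprocity: 21 ≡ 1 and 3703 ≡ 3 (mod 4), so (21/3703) = +(3703/21).
Reduce top mod 21: now compute (7/21).
Reciprocity: 7 ≡ 3 and 21 ≡ 1 (mod 4), so (7/21) = +(21/7).
Reduce top mod 7: now compute (0/7).
Top reduces to 0: gcd > 1, so the symbol is 0.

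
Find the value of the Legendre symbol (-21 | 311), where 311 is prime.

Euler's criterion: (-21/311) ≡ 290^155 (mod 311).
290^2 ≡ 130 (mod 311)
290^4 ≡ 106 (mod 311)
290^8 ≡ 40 (mod 311)
290^16 ≡ 45 (mod 311)
290^32 ≡ 159 (mod 311)
290^64 ≡ 90 (mod 311)
290^128 ≡ 14 (mod 311)
290^155 = 290^(128+16+8+2+1) ≡ 310 (mod 311).
Result is 310 ≡ −1, so (-21/311) = −1.

-1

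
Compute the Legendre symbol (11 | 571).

1

Euler's criterion: (11/571) ≡ 11^285 (mod 571).
11^2 ≡ 121 (mod 571)
11^4 ≡ 366 (mod 571)
11^8 ≡ 342 (mod 571)
11^16 ≡ 480 (mod 571)
11^32 ≡ 287 (mod 571)
11^64 ≡ 145 (mod 571)
11^128 ≡ 469 (mod 571)
11^256 ≡ 126 (mod 571)
11^285 = 11^(256+16+8+4+1) ≡ 1 (mod 571).
Result is 1, so (11/571) = 1.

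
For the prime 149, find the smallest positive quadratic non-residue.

(2/149) = −1, so 2 is the smallest positive non-residue mod 149.

2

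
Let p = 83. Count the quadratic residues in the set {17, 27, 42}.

2

(17/83) = +1 → QR.
(27/83) = +1 → QR.
(42/83) = -1 → non-residue.
Total quadratic residues among the 3: 2.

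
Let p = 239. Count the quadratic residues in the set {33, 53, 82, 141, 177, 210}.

1

(33/239) = +1 → QR.
(53/239) = -1 → non-residue.
(82/239) = -1 → non-residue.
(141/239) = -1 → non-residue.
(177/239) = -1 → non-residue.
(210/239) = -1 → non-residue.
Total quadratic residues among the 6: 1.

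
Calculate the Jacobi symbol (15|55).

Reciprocity: 15 ≡ 3 and 55 ≡ 3 (mod 4), so (15/55) = −(55/15).
Reduce top mod 15: now compute (10/15).
Pull out 2: since 15 ≡ 7 (mod 8), (2/15) = +1.
Reciprocity: 5 ≡ 1 and 15 ≡ 3 (mod 4), so (5/15) = +(15/5).
Reduce top mod 5: now compute (0/5).
Top reduces to 0: gcd > 1, so the symbol is 0.

0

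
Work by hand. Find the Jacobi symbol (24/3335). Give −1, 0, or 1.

Pull out 2^3: since 3335 ≡ 7 (mod 8), (2/3335) = +1, so (2/3335)^3 = +1.
Reciprocity: 3 ≡ 3 and 3335 ≡ 3 (mod 4), so (3/3335) = −(3335/3).
Reduce top mod 3: now compute (2/3).
Pull out 2: since 3 ≡ 3 (mod 8), (2/3) = -1.
Reached (1/3) = 1. Collecting the sign flips along the way, the symbol is +1.

1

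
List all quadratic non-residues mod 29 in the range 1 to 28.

Square k = 1,…,14 (k and 29−k give the same square):
1²=1, 2²=4, 3²=9, 4²=16, 5²=25, 6²≡7, 7²≡20, 8²≡6, 9²≡23, 10²≡13, 11²≡5, 12²≡28, 13²≡24, 14²≡22 (mod 29).
The residues are {1, 4, 5, 6, 7, 9, 13, 16, 20, 22, 23, 24, 25, 28}; the non-residues are the remaining 14 nonzero classes.

2,3,8,10,11,12,14,15,17,18,19,21,26,27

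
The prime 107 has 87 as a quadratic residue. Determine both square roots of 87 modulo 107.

Since 107 ≡ 3 (mod 4), a square root of 87 is 87^((107+1)/4) = 87^27 mod 107.
Repeated squaring: 87^2≡79, 87^4≡35, 87^8≡48, 87^16≡57 (mod 107).
87^27 = 87^(16+8+2+1) ≡ 27 (mod 107).
Check: 27² = 729 ≡ 87 (mod 107). The two roots are 27 and 80.

27, 80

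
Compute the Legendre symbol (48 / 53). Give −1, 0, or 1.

-1

Pull out 2^4: since 53 ≡ 5 (mod 8), (2/53) = -1, so (2/53)^4 = +1.
Reciprocity: 3 ≡ 3 and 53 ≡ 1 (mod 4), so (3/53) = +(53/3).
Reduce top mod 3: now compute (2/3).
Pull out 2: since 3 ≡ 3 (mod 8), (2/3) = -1.
Reached (1/3) = 1. Collecting the sign flips along the way, the symbol is -1.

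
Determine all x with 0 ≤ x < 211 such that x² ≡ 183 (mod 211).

Since 211 ≡ 3 (mod 4), a square root of 183 is 183^((211+1)/4) = 183^53 mod 211.
Repeated squaring: 183^2≡151, 183^4≡13, 183^8≡169, 183^16≡76, 183^32≡79 (mod 211).
183^53 = 183^(32+16+4+1) ≡ 82 (mod 211).
Check: 82² = 6724 ≡ 183 (mod 211). The two roots are 82 and 129.

82, 129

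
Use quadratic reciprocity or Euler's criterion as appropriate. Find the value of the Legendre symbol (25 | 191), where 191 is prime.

Reciprocity: 25 ≡ 1 and 191 ≡ 3 (mod 4), so (25/191) = +(191/25).
Reduce top mod 25: now compute (16/25).
Pull out 2^4: since 25 ≡ 1 (mod 8), (2/25) = +1, so (2/25)^4 = +1.
Reached (1/25) = 1. Collecting the sign flips along the way, the symbol is +1.

1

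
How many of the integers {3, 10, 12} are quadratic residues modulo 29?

0

(3/29) = -1 → non-residue.
(10/29) = -1 → non-residue.
(12/29) = -1 → non-residue.
Total quadratic residues among the 3: 0.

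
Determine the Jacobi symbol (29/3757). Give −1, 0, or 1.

Reciprocity: 29 ≡ 1 and 3757 ≡ 1 (mod 4), so (29/3757) = +(3757/29).
Reduce top mod 29: now compute (16/29).
Pull out 2^4: since 29 ≡ 5 (mod 8), (2/29) = -1, so (2/29)^4 = +1.
Reached (1/29) = 1. Collecting the sign flips along the way, the symbol is +1.

1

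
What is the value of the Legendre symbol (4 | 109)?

Pull out 2^2: since 109 ≡ 5 (mod 8), (2/109) = -1, so (2/109)^2 = +1.
Reached (1/109) = 1. Collecting the sign flips along the way, the symbol is +1.

1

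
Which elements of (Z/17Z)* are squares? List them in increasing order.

1, 2, 4, 8, 9, 13, 15, 16

Square k = 1,…,8 (k and 17−k give the same square):
1²=1, 2²=4, 3²=9, 4²=16, 5²≡8, 6²≡2, 7²≡15, 8²≡13 (mod 17).
So the quadratic residues mod 17 are {1, 2, 4, 8, 9, 13, 15, 16}.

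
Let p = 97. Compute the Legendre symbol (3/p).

Euler's criterion: (3/97) ≡ 3^48 (mod 97).
3^2 ≡ 9 (mod 97)
3^4 ≡ 81 (mod 97)
3^8 ≡ 62 (mod 97)
3^16 ≡ 61 (mod 97)
3^32 ≡ 35 (mod 97)
3^48 = 3^(32+16) ≡ 1 (mod 97).
Result is 1, so (3/97) = 1.

1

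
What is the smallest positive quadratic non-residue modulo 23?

(2/23) = +1, so 2 is a residue.
(3/23) = +1, so 3 is a residue.
(4/23) = +1, so 4 is a residue.
(5/23) = −1, so 5 is the smallest positive non-residue mod 23.

5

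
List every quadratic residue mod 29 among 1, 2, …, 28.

Square k = 1,…,14 (k and 29−k give the same square):
1²=1, 2²=4, 3²=9, 4²=16, 5²=25, 6²≡7, 7²≡20, 8²≡6, 9²≡23, 10²≡13, 11²≡5, 12²≡28, 13²≡24, 14²≡22 (mod 29).
So the quadratic residues mod 29 are {1, 4, 5, 6, 7, 9, 13, 16, 20, 22, 23, 24, 25, 28}.

1, 4, 5, 6, 7, 9, 13, 16, 20, 22, 23, 24, 25, 28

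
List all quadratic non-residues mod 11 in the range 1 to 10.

Square k = 1,…,5 (k and 11−k give the same square):
1²=1, 2²=4, 3²=9, 4²≡5, 5²≡3 (mod 11).
The residues are {1, 3, 4, 5, 9}; the non-residues are the remaining 5 nonzero classes.

2 6 7 8 10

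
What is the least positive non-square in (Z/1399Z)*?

3

(2/1399) = +1, so 2 is a residue.
(3/1399) = −1, so 3 is the smallest positive non-residue mod 1399.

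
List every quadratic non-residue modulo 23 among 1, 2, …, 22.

5 7 10 11 14 15 17 19 20 21 22

Square k = 1,…,11 (k and 23−k give the same square):
1²=1, 2²=4, 3²=9, 4²=16, 5²≡2, 6²≡13, 7²≡3, 8²≡18, 9²≡12, 10²≡8, 11²≡6 (mod 23).
The residues are {1, 2, 3, 4, 6, 8, 9, 12, 13, 16, 18}; the non-residues are the remaining 11 nonzero classes.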